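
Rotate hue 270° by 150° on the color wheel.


New hue = (H + rotation) mod 360
New hue = (270 + 150) mod 360
= 420 mod 360
= 60°


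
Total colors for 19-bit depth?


Colors = 2^bits = 2^19
= 524,288 colors


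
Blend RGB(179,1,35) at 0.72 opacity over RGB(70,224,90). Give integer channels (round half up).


C = α×F + (1-α)×B, with 1-α = 0.28
R: 0.72×179 + 0.28×70 = 128.88 + 19.60 = 148.48 → 148
G: 0.72×1 + 0.28×224 = 0.72 + 62.72 = 63.44 → 63
B: 0.72×35 + 0.28×90 = 25.20 + 25.20 = 50.40 → 50
= RGB(148, 63, 50)


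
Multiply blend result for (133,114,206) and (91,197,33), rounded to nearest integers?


Multiply: C = A×B/255, rounded to nearest integer
R: 133×91/255 = 12103/255 ≈ 47.463 → 47
G: 114×197/255 = 22458/255 ≈ 88.071 → 88
B: 206×33/255 = 6798/255 ≈ 26.659 → 27
= RGB(47, 88, 27)


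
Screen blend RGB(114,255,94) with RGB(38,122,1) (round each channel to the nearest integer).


Screen: C = 255 - (255-A)×(255-B)/255, rounded to nearest integer
R: 255 - (255-114)×(255-38)/255 = 255 - 30597/255 ≈ 255 - 119.988 = 135.012 → 135
G: 255 - (255-255)×(255-122)/255 = 255 - 0/255 ≈ 255 - 0.000 = 255.000 → 255
B: 255 - (255-94)×(255-1)/255 = 255 - 40894/255 ≈ 255 - 160.369 = 94.631 → 95
= RGB(135, 255, 95)


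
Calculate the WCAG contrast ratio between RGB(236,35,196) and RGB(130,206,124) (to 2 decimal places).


Linearize each sRGB channel c=v/255: c/12.92 if c ≤ 0.04045 else ((c+0.055)/1.055)^2.4
L = 0.2126×R_lin + 0.7152×G_lin + 0.0722×B_lin
Color 1 (236,35,196):
  R=236: 236/255≈0.9255 > 0.04045 → ((0.9255+0.055)/1.055)^2.4 ≈ 0.83880
  G=35: 35/255≈0.1373 > 0.04045 → ((0.1373+0.055)/1.055)^2.4 ≈ 0.01681
  B=196: 196/255≈0.7686 > 0.04045 → ((0.7686+0.055)/1.055)^2.4 ≈ 0.55201
  L1 = 0.2126×0.83880 + 0.7152×0.01681 + 0.0722×0.55201 ≈ 0.23020
Color 2 (130,206,124):
  R=130: 130/255≈0.5098 > 0.04045 → ((0.5098+0.055)/1.055)^2.4 ≈ 0.22323
  G=206: 206/255≈0.8078 > 0.04045 → ((0.8078+0.055)/1.055)^2.4 ≈ 0.61721
  B=124: 124/255≈0.4863 > 0.04045 → ((0.4863+0.055)/1.055)^2.4 ≈ 0.20156
  L2 = 0.2126×0.22323 + 0.7152×0.61721 + 0.0722×0.20156 ≈ 0.50344
Lighter = 0.50344, Darker = 0.23020
Ratio = (L_lighter + 0.05) / (L_darker + 0.05)
Ratio = (0.50344 + 0.05) / (0.23020 + 0.05) = 0.55344 / 0.28020 ≈ 1.9751
Ratio ≈ 1.98:1


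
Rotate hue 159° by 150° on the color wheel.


New hue = (H + rotation) mod 360
New hue = (159 + 150) mod 360
= 309 mod 360
= 309°


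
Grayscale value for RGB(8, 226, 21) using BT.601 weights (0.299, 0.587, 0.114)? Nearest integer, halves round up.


Gray = 0.299×R + 0.587×G + 0.114×B
Gray = 0.299×8 + 0.587×226 + 0.114×21
Gray = 2.392 + 132.662 + 2.394
Gray = 137.448 → round half up → 137
Gray = 137


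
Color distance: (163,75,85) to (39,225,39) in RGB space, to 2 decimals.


d = √[(R₁-R₂)² + (G₁-G₂)² + (B₁-B₂)²]
d = √[(163-39)² + (75-225)² + (85-39)²]
d = √[15376 + 22500 + 2116]
d = √39992
d ≈ 199.98


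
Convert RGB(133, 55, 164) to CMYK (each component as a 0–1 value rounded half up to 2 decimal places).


R'=133/255≈0.5216, G'=55/255≈0.2157, B'=164/255≈0.6431
K = 1 - max(R',G',B') = 1 - 164/255 = 91/255 = 0.35686… → 0.36
(1-R'-K)/(1-K) simplifies to (max-R)/max with max = 164:
C = (164-133)/164 = 31/164 = 0.18902… → 0.19
M = (164-55)/164 = 109/164 = 0.66463… → 0.66
Y = (164-164)/164 = 0/164 = 0 → 0.00
= CMYK(0.19, 0.66, 0.00, 0.36)


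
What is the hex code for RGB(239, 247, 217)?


R = 239 → EF (hex)
G = 247 → F7 (hex)
B = 217 → D9 (hex)
Hex = #EFF7D9


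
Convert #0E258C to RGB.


0E → 14 (R)
25 → 37 (G)
8C → 140 (B)
= RGB(14, 37, 140)


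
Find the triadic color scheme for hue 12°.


Triadic: equally spaced at 120° intervals
H1 = 12°
H2 = (12 + 120) mod 360 = 132°
H3 = (12 + 240) mod 360 = 252°
Triadic = 12°, 132°, 252°


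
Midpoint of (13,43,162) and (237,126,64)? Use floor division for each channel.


Midpoint: each channel = ⌊(C₁+C₂)/2⌋
R: ⌊(13+237)/2⌋ = 125
G: ⌊(43+126)/2⌋ = 84
B: ⌊(162+64)/2⌋ = 113
= RGB(125, 84, 113)


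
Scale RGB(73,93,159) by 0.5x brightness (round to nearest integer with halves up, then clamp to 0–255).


Multiply each channel by 0.5, round half up, clamp to [0, 255]
R: 73×0.5 = 36.5 → round → 37
G: 93×0.5 = 46.5 → round → 47
B: 159×0.5 = 79.5 → round → 80
= RGB(37, 47, 80)


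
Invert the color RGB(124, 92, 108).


Invert: (255-R, 255-G, 255-B)
R: 255-124 = 131
G: 255-92 = 163
B: 255-108 = 147
= RGB(131, 163, 147)


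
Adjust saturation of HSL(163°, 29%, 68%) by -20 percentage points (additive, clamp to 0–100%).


Original S = 29%
Adjustment = -20 percentage points
New S = 29 + (-20) = 9
Clamp to [0, 100] → 9
= HSL(163°, 9%, 68%)


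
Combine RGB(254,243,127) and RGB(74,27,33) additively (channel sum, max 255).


Additive: each channel = min(255, C₁+C₂)
R: 254+74 = 328 → 255
G: 243+27 = 270 → 255
B: 127+33 = 160 → 160
= RGB(255, 255, 160)


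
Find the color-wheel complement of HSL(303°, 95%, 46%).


Complement = opposite side of color wheel = hue + 180°
H' = (303 + 180) mod 360 = 123°
S and L unchanged.
= HSL(123°, 95%, 46%)


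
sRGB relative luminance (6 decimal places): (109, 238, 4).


Linearize each channel (sRGB transfer function): c = v/255; c_lin = c/12.92 if c ≤ 0.04045, else ((c+0.055)/1.055)^2.4
  R: 109/255 ≈ 0.427451 > 0.04045 → ((0.427451+0.055)/1.055)^2.4 ≈ 0.152926
  G: 238/255 ≈ 0.933333 > 0.04045 → ((0.933333+0.055)/1.055)^2.4 ≈ 0.854993
  B: 4/255 ≈ 0.015686 ≤ 0.04045 → 0.015686/12.92 ≈ 0.001214
R_lin = 0.152926, G_lin = 0.854993, B_lin = 0.001214
L = 0.2126×R + 0.7152×G + 0.0722×B
L = 0.2126×0.152926 + 0.7152×0.854993 + 0.0722×0.001214
L ≈ 0.644090


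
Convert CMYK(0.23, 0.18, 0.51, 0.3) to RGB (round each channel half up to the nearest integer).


R = 255 × (1-C) × (1-K) = 255 × 0.77 × 0.70 = 137.445 → 137
G = 255 × (1-M) × (1-K) = 255 × 0.82 × 0.70 = 146.37 → 146
B = 255 × (1-Y) × (1-K) = 255 × 0.49 × 0.70 = 87.465 → 87
= RGB(137, 146, 87)


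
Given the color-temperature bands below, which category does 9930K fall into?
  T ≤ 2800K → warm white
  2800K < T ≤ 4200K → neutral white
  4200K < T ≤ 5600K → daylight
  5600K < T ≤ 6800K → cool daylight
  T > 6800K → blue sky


Temperature: 9930K
9930K > 6800K → blue sky
Classification: blue sky


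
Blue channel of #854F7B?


Color: #854F7B
R = 85 = 133
G = 4F = 79
B = 7B = 123
Blue = 123


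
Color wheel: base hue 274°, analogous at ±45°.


Base hue: 274°
Left analog: (274 - 45) mod 360 = 229°
Right analog: (274 + 45) mod 360 = 319°
Analogous hues = 229° and 319°


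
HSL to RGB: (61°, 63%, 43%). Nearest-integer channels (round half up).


H=61°, S=0.63, L=0.43
C = (1-|2L-1|)×S = (1-|-0.14|)×0.63 = 0.5418
H' = H/60 = 61/60 ≈ 1.0167; X = C×(1-|H' mod 2 - 1|) = 0.53277
m = L - C/2 = 0.43 - 0.2709 = 0.1591
Sector ⌊H'⌋ = 1 → (R',G',B') = (0.53277, 0.5418, 0.0)
RGB = ((R'+m)×255, (G'+m)×255, (B'+m)×255) = (176.42685, 178.7295, 40.5705)
Round half up → RGB(176, 179, 41)


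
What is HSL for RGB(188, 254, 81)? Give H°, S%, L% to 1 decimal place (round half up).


Normalize: R'=188/255≈0.7373, G'=254/255≈0.9961, B'=81/255≈0.3176
Max=254/255, Min=81/255, Δ=Max-Min=173/255
L = (Max+Min)/2 = (254+81)/510 = 335/510 = 0.65686… → L = 65.7%
L > 0.5 → S = Δ/(2-Max-Min) = 173/(510-254-81) = 173/175 = 0.98857… → S = 98.9%
(the 1/255 factors cancel in S and H, so raw channel differences can be used)
Max is G' → H = 60 × ((B-R)/Δ + 2) = 60 × ((81-188)/173 + 2)
  -107/173 + 2 = -0.6184… + 2 = 1.3815…
  H = 60 × 1.3815… = 82.890…° → H = 82.9°
= HSL(82.9°, 98.9%, 65.7%)


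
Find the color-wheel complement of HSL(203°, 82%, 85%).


Complement = opposite side of color wheel = hue + 180°
H' = (203 + 180) mod 360 = 23°
S and L unchanged.
= HSL(23°, 82%, 85%)


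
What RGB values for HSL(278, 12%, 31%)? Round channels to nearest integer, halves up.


H=278°, S=0.12, L=0.31
C = (1-|2L-1|)×S = (1-|-0.38|)×0.12 = 0.0744
H' = H/60 = 278/60 ≈ 4.6333; X = C×(1-|H' mod 2 - 1|) = 0.04712
m = L - C/2 = 0.31 - 0.0372 = 0.2728
Sector ⌊H'⌋ = 4 → (R',G',B') = (0.04712, 0.0, 0.0744)
RGB = ((R'+m)×255, (G'+m)×255, (B'+m)×255) = (81.5796, 69.564, 88.536)
Round half up → RGB(82, 70, 89)


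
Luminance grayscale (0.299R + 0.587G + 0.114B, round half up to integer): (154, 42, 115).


Gray = 0.299×R + 0.587×G + 0.114×B
Gray = 0.299×154 + 0.587×42 + 0.114×115
Gray = 46.046 + 24.654 + 13.110
Gray = 83.810 → round half up → 84
Gray = 84


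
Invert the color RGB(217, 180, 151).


Invert: (255-R, 255-G, 255-B)
R: 255-217 = 38
G: 255-180 = 75
B: 255-151 = 104
= RGB(38, 75, 104)


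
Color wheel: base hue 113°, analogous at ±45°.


Base hue: 113°
Left analog: (113 - 45) mod 360 = 68°
Right analog: (113 + 45) mod 360 = 158°
Analogous hues = 68° and 158°


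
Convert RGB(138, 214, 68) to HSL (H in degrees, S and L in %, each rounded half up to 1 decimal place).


Normalize: R'=138/255≈0.5412, G'=214/255≈0.8392, B'=68/255≈0.2667
Max=214/255, Min=68/255, Δ=Max-Min=146/255
L = (Max+Min)/2 = (214+68)/510 = 282/510 = 0.55294… → L = 55.3%
L > 0.5 → S = Δ/(2-Max-Min) = 146/(510-214-68) = 146/228 = 0.64035… → S = 64.0%
(the 1/255 factors cancel in S and H, so raw channel differences can be used)
Max is G' → H = 60 × ((B-R)/Δ + 2) = 60 × ((68-138)/146 + 2)
  -70/146 + 2 = -0.4794… + 2 = 1.5205…
  H = 60 × 1.5205… = 91.232…° → H = 91.2°
= HSL(91.2°, 64.0%, 55.3%)


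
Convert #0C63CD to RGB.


0C → 12 (R)
63 → 99 (G)
CD → 205 (B)
= RGB(12, 99, 205)


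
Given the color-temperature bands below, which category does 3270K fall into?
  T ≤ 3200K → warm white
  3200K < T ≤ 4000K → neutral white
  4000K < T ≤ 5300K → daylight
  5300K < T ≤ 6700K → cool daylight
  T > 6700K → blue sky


Temperature: 3270K
3200K < 3270K ≤ 4000K → neutral white
Classification: neutral white


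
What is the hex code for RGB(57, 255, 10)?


R = 57 → 39 (hex)
G = 255 → FF (hex)
B = 10 → 0A (hex)
Hex = #39FF0A


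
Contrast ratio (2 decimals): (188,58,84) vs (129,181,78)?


Linearize each sRGB channel c=v/255: c/12.92 if c ≤ 0.04045 else ((c+0.055)/1.055)^2.4
L = 0.2126×R_lin + 0.7152×G_lin + 0.0722×B_lin
Color 1 (188,58,84):
  R=188: 188/255≈0.7373 > 0.04045 → ((0.7373+0.055)/1.055)^2.4 ≈ 0.50289
  G=58: 58/255≈0.2275 > 0.04045 → ((0.2275+0.055)/1.055)^2.4 ≈ 0.04231
  B=84: 84/255≈0.3294 > 0.04045 → ((0.3294+0.055)/1.055)^2.4 ≈ 0.08866
  L1 = 0.2126×0.50289 + 0.7152×0.04231 + 0.0722×0.08866 ≈ 0.14358
Color 2 (129,181,78):
  R=129: 129/255≈0.5059 > 0.04045 → ((0.5059+0.055)/1.055)^2.4 ≈ 0.21953
  G=181: 181/255≈0.7098 > 0.04045 → ((0.7098+0.055)/1.055)^2.4 ≈ 0.46208
  B=78: 78/255≈0.3059 > 0.04045 → ((0.3059+0.055)/1.055)^2.4 ≈ 0.07619
  L2 = 0.2126×0.21953 + 0.7152×0.46208 + 0.0722×0.07619 ≈ 0.38265
Lighter = 0.38265, Darker = 0.14358
Ratio = (L_lighter + 0.05) / (L_darker + 0.05)
Ratio = (0.38265 + 0.05) / (0.14358 + 0.05) = 0.43265 / 0.19358 ≈ 2.2350
Ratio ≈ 2.24:1


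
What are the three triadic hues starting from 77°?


Triadic: equally spaced at 120° intervals
H1 = 77°
H2 = (77 + 120) mod 360 = 197°
H3 = (77 + 240) mod 360 = 317°
Triadic = 77°, 197°, 317°


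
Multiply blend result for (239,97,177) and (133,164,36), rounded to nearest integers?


Multiply: C = A×B/255, rounded to nearest integer
R: 239×133/255 = 31787/255 ≈ 124.655 → 125
G: 97×164/255 = 15908/255 ≈ 62.384 → 62
B: 177×36/255 = 6372/255 ≈ 24.988 → 25
= RGB(125, 62, 25)


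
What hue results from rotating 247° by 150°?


New hue = (H + rotation) mod 360
New hue = (247 + 150) mod 360
= 397 mod 360
= 37°


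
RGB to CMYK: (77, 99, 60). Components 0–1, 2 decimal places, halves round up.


R'=77/255≈0.3020, G'=99/255≈0.3882, B'=60/255≈0.2353
K = 1 - max(R',G',B') = 1 - 99/255 = 156/255 = 0.61176… → 0.61
(1-R'-K)/(1-K) simplifies to (max-R)/max with max = 99:
C = (99-77)/99 = 22/99 = 0.22222… → 0.22
M = (99-99)/99 = 0/99 = 0 → 0.00
Y = (99-60)/99 = 39/99 = 0.39393… → 0.39
= CMYK(0.22, 0.00, 0.39, 0.61)


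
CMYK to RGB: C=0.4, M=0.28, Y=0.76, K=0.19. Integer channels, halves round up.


R = 255 × (1-C) × (1-K) = 255 × 0.60 × 0.81 = 123.93 → 124
G = 255 × (1-M) × (1-K) = 255 × 0.72 × 0.81 = 148.716 → 149
B = 255 × (1-Y) × (1-K) = 255 × 0.24 × 0.81 = 49.572 → 50
= RGB(124, 149, 50)


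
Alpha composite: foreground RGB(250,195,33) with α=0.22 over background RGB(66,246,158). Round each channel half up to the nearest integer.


C = α×F + (1-α)×B, with 1-α = 0.78
R: 0.22×250 + 0.78×66 = 55.00 + 51.48 = 106.48 → 106
G: 0.22×195 + 0.78×246 = 42.90 + 191.88 = 234.78 → 235
B: 0.22×33 + 0.78×158 = 7.26 + 123.24 = 130.50 → 131
= RGB(106, 235, 131)


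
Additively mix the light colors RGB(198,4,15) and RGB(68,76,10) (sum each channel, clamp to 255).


Additive: each channel = min(255, C₁+C₂)
R: 198+68 = 266 → 255
G: 4+76 = 80 → 80
B: 15+10 = 25 → 25
= RGB(255, 80, 25)


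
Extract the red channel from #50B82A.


Color: #50B82A
R = 50 = 80
G = B8 = 184
B = 2A = 42
Red = 80


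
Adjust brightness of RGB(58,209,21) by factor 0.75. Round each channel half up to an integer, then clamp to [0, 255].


Multiply each channel by 0.75, round half up, clamp to [0, 255]
R: 58×0.75 = 43.5 → round → 44
G: 209×0.75 = 156.75 → round → 157
B: 21×0.75 = 15.75 → round → 16
= RGB(44, 157, 16)


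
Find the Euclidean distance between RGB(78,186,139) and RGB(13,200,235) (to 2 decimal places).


d = √[(R₁-R₂)² + (G₁-G₂)² + (B₁-B₂)²]
d = √[(78-13)² + (186-200)² + (139-235)²]
d = √[4225 + 196 + 9216]
d = √13637
d ≈ 116.78


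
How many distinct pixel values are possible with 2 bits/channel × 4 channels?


Total bits = 2 bits/channel × 4 channels = 8 bits
Distinct pixel values = 2^8
= 256 pixel values


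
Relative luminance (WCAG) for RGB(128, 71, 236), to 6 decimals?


Linearize each channel (sRGB transfer function): c = v/255; c_lin = c/12.92 if c ≤ 0.04045, else ((c+0.055)/1.055)^2.4
  R: 128/255 ≈ 0.501961 > 0.04045 → ((0.501961+0.055)/1.055)^2.4 ≈ 0.215861
  G: 71/255 ≈ 0.278431 > 0.04045 → ((0.278431+0.055)/1.055)^2.4 ≈ 0.063010
  B: 236/255 ≈ 0.925490 > 0.04045 → ((0.925490+0.055)/1.055)^2.4 ≈ 0.838799
R_lin = 0.215861, G_lin = 0.063010, B_lin = 0.838799
L = 0.2126×R + 0.7152×G + 0.0722×B
L = 0.2126×0.215861 + 0.7152×0.063010 + 0.0722×0.838799
L ≈ 0.151518


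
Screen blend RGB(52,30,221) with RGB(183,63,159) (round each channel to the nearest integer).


Screen: C = 255 - (255-A)×(255-B)/255, rounded to nearest integer
R: 255 - (255-52)×(255-183)/255 = 255 - 14616/255 ≈ 255 - 57.318 = 197.682 → 198
G: 255 - (255-30)×(255-63)/255 = 255 - 43200/255 ≈ 255 - 169.412 = 85.588 → 86
B: 255 - (255-221)×(255-159)/255 = 255 - 3264/255 ≈ 255 - 12.800 = 242.200 → 242
= RGB(198, 86, 242)


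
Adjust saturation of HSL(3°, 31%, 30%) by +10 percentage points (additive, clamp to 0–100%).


Original S = 31%
Adjustment = +10 percentage points
New S = 31 + (10) = 41
Clamp to [0, 100] → 41
= HSL(3°, 41%, 30%)


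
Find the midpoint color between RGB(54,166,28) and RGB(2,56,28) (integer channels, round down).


Midpoint: each channel = ⌊(C₁+C₂)/2⌋
R: ⌊(54+2)/2⌋ = 28
G: ⌊(166+56)/2⌋ = 111
B: ⌊(28+28)/2⌋ = 28
= RGB(28, 111, 28)


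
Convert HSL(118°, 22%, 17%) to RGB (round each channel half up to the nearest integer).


H=118°, S=0.22, L=0.17
C = (1-|2L-1|)×S = (1-|-0.66|)×0.22 = 0.0748
H' = H/60 = 118/60 ≈ 1.9667; X = C×(1-|H' mod 2 - 1|) ≈ 0.0025
m = L - C/2 = 0.17 - 0.0374 = 0.1326
Sector ⌊H'⌋ = 1 → (R',G',B') = (≈0.0025, 0.0748, 0.0)
RGB = ((R'+m)×255, (G'+m)×255, (B'+m)×255) = (34.4488, 52.887, 33.813)
Round half up → RGB(34, 53, 34)


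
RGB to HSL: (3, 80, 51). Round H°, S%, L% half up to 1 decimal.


Normalize: R'=3/255≈0.0118, G'=80/255≈0.3137, B'=51/255≈0.2000
Max=80/255, Min=3/255, Δ=Max-Min=77/255
L = (Max+Min)/2 = (80+3)/510 = 83/510 = 0.16274… → L = 16.3%
L ≤ 0.5 → S = Δ/(Max+Min) = 77/(80+3) = 77/83 = 0.92771… → S = 92.8%
(the 1/255 factors cancel in S and H, so raw channel differences can be used)
Max is G' → H = 60 × ((B-R)/Δ + 2) = 60 × ((51-3)/77 + 2)
  48/77 + 2 = 0.6233… + 2 = 2.6233…
  H = 60 × 2.6233… = 157.402…° → H = 157.4°
= HSL(157.4°, 92.8%, 16.3%)


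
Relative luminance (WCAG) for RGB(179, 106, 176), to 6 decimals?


Linearize each channel (sRGB transfer function): c = v/255; c_lin = c/12.92 if c ≤ 0.04045, else ((c+0.055)/1.055)^2.4
  R: 179/255 ≈ 0.701961 > 0.04045 → ((0.701961+0.055)/1.055)^2.4 ≈ 0.450786
  G: 106/255 ≈ 0.415686 > 0.04045 → ((0.415686+0.055)/1.055)^2.4 ≈ 0.144128
  B: 176/255 ≈ 0.690196 > 0.04045 → ((0.690196+0.055)/1.055)^2.4 ≈ 0.434154
R_lin = 0.450786, G_lin = 0.144128, B_lin = 0.434154
L = 0.2126×R + 0.7152×G + 0.0722×B
L = 0.2126×0.450786 + 0.7152×0.144128 + 0.0722×0.434154
L ≈ 0.230264


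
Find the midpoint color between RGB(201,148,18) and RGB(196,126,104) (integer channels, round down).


Midpoint: each channel = ⌊(C₁+C₂)/2⌋
R: ⌊(201+196)/2⌋ = 198
G: ⌊(148+126)/2⌋ = 137
B: ⌊(18+104)/2⌋ = 61
= RGB(198, 137, 61)


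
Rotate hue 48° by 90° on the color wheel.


New hue = (H + rotation) mod 360
New hue = (48 + 90) mod 360
= 138 mod 360
= 138°


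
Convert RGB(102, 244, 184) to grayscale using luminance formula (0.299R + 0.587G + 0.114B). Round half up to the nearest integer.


Gray = 0.299×R + 0.587×G + 0.114×B
Gray = 0.299×102 + 0.587×244 + 0.114×184
Gray = 30.498 + 143.228 + 20.976
Gray = 194.702 → round half up → 195
Gray = 195


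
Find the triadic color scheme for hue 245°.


Triadic: equally spaced at 120° intervals
H1 = 245°
H2 = (245 + 120) mod 360 = 5°
H3 = (245 + 240) mod 360 = 125°
Triadic = 245°, 5°, 125°


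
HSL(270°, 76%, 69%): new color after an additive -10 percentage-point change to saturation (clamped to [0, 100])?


Original S = 76%
Adjustment = -10 percentage points
New S = 76 + (-10) = 66
Clamp to [0, 100] → 66
= HSL(270°, 66%, 69%)


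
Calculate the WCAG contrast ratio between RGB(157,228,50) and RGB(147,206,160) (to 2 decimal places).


Linearize each sRGB channel c=v/255: c/12.92 if c ≤ 0.04045 else ((c+0.055)/1.055)^2.4
L = 0.2126×R_lin + 0.7152×G_lin + 0.0722×B_lin
Color 1 (157,228,50):
  R=157: 157/255≈0.6157 > 0.04045 → ((0.6157+0.055)/1.055)^2.4 ≈ 0.33716
  G=228: 228/255≈0.8941 > 0.04045 → ((0.8941+0.055)/1.055)^2.4 ≈ 0.77582
  B=50: 50/255≈0.1961 > 0.04045 → ((0.1961+0.055)/1.055)^2.4 ≈ 0.03190
  L1 = 0.2126×0.33716 + 0.7152×0.77582 + 0.0722×0.03190 ≈ 0.62885
Color 2 (147,206,160):
  R=147: 147/255≈0.5765 > 0.04045 → ((0.5765+0.055)/1.055)^2.4 ≈ 0.29177
  G=206: 206/255≈0.8078 > 0.04045 → ((0.8078+0.055)/1.055)^2.4 ≈ 0.61721
  B=160: 160/255≈0.6275 > 0.04045 → ((0.6275+0.055)/1.055)^2.4 ≈ 0.35153
  L2 = 0.2126×0.29177 + 0.7152×0.61721 + 0.0722×0.35153 ≈ 0.52884
Lighter = 0.62885, Darker = 0.52884
Ratio = (L_lighter + 0.05) / (L_darker + 0.05)
Ratio = (0.62885 + 0.05) / (0.52884 + 0.05) = 0.67885 / 0.57884 ≈ 1.1728
Ratio ≈ 1.17:1


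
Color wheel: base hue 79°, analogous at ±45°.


Base hue: 79°
Left analog: (79 - 45) mod 360 = 34°
Right analog: (79 + 45) mod 360 = 124°
Analogous hues = 34° and 124°


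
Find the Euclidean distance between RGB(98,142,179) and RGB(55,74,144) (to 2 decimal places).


d = √[(R₁-R₂)² + (G₁-G₂)² + (B₁-B₂)²]
d = √[(98-55)² + (142-74)² + (179-144)²]
d = √[1849 + 4624 + 1225]
d = √7698
d ≈ 87.74


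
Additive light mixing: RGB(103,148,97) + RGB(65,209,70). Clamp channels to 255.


Additive: each channel = min(255, C₁+C₂)
R: 103+65 = 168 → 168
G: 148+209 = 357 → 255
B: 97+70 = 167 → 167
= RGB(168, 255, 167)


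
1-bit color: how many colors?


Colors = 2^bits = 2^1
= 2 colors


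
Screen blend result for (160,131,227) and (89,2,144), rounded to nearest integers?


Screen: C = 255 - (255-A)×(255-B)/255, rounded to nearest integer
R: 255 - (255-160)×(255-89)/255 = 255 - 15770/255 ≈ 255 - 61.843 = 193.157 → 193
G: 255 - (255-131)×(255-2)/255 = 255 - 31372/255 ≈ 255 - 123.027 = 131.973 → 132
B: 255 - (255-227)×(255-144)/255 = 255 - 3108/255 ≈ 255 - 12.188 = 242.812 → 243
= RGB(193, 132, 243)


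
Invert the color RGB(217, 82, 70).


Invert: (255-R, 255-G, 255-B)
R: 255-217 = 38
G: 255-82 = 173
B: 255-70 = 185
= RGB(38, 173, 185)


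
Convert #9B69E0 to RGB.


9B → 155 (R)
69 → 105 (G)
E0 → 224 (B)
= RGB(155, 105, 224)


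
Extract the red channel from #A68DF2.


Color: #A68DF2
R = A6 = 166
G = 8D = 141
B = F2 = 242
Red = 166


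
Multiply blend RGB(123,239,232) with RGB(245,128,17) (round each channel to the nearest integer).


Multiply: C = A×B/255, rounded to nearest integer
R: 123×245/255 = 30135/255 ≈ 118.176 → 118
G: 239×128/255 = 30592/255 ≈ 119.969 → 120
B: 232×17/255 = 3944/255 ≈ 15.467 → 15
= RGB(118, 120, 15)


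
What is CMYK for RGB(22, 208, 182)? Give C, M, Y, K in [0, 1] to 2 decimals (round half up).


R'=22/255≈0.0863, G'=208/255≈0.8157, B'=182/255≈0.7137
K = 1 - max(R',G',B') = 1 - 208/255 = 47/255 = 0.18431… → 0.18
(1-R'-K)/(1-K) simplifies to (max-R)/max with max = 208:
C = (208-22)/208 = 186/208 = 0.89423… → 0.89
M = (208-208)/208 = 0/208 = 0 → 0.00
Y = (208-182)/208 = 26/208 = 0.125 → 0.13
= CMYK(0.89, 0.00, 0.13, 0.18)


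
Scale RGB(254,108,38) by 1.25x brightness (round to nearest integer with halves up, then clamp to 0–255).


Multiply each channel by 1.25, round half up, clamp to [0, 255]
R: 254×1.25 = 317.5 → round → 318 → clamp → 255
G: 108×1.25 = 135
B: 38×1.25 = 47.5 → round → 48
= RGB(255, 135, 48)


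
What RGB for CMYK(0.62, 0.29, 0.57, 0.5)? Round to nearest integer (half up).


R = 255 × (1-C) × (1-K) = 255 × 0.38 × 0.50 = 48.45 → 48
G = 255 × (1-M) × (1-K) = 255 × 0.71 × 0.50 = 90.525 → 91
B = 255 × (1-Y) × (1-K) = 255 × 0.43 × 0.50 = 54.825 → 55
= RGB(48, 91, 55)


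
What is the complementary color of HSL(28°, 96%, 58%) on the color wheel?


Complement = opposite side of color wheel = hue + 180°
H' = (28 + 180) mod 360 = 208°
S and L unchanged.
= HSL(208°, 96%, 58%)


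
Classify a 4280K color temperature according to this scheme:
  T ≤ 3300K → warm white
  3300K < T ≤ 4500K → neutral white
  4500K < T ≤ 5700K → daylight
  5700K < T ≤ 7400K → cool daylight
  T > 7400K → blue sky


Temperature: 4280K
3300K < 4280K ≤ 4500K → neutral white
Classification: neutral white


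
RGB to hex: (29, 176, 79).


R = 29 → 1D (hex)
G = 176 → B0 (hex)
B = 79 → 4F (hex)
Hex = #1DB04F


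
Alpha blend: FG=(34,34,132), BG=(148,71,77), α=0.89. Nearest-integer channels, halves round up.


C = α×F + (1-α)×B, with 1-α = 0.11
R: 0.89×34 + 0.11×148 = 30.26 + 16.28 = 46.54 → 47
G: 0.89×34 + 0.11×71 = 30.26 + 7.81 = 38.07 → 38
B: 0.89×132 + 0.11×77 = 117.48 + 8.47 = 125.95 → 126
= RGB(47, 38, 126)


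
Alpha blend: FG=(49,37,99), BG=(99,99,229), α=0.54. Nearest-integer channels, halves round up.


C = α×F + (1-α)×B, with 1-α = 0.46
R: 0.54×49 + 0.46×99 = 26.46 + 45.54 = 72.00 → 72
G: 0.54×37 + 0.46×99 = 19.98 + 45.54 = 65.52 → 66
B: 0.54×99 + 0.46×229 = 53.46 + 105.34 = 158.80 → 159
= RGB(72, 66, 159)


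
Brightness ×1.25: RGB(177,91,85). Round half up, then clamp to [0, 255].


Multiply each channel by 1.25, round half up, clamp to [0, 255]
R: 177×1.25 = 221.25 → round → 221
G: 91×1.25 = 113.75 → round → 114
B: 85×1.25 = 106.25 → round → 106
= RGB(221, 114, 106)


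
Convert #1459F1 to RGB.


14 → 20 (R)
59 → 89 (G)
F1 → 241 (B)
= RGB(20, 89, 241)


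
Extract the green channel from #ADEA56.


Color: #ADEA56
R = AD = 173
G = EA = 234
B = 56 = 86
Green = 234


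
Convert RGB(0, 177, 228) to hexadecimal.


R = 0 → 00 (hex)
G = 177 → B1 (hex)
B = 228 → E4 (hex)
Hex = #00B1E4


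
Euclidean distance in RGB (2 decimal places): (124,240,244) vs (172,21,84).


d = √[(R₁-R₂)² + (G₁-G₂)² + (B₁-B₂)²]
d = √[(124-172)² + (240-21)² + (244-84)²]
d = √[2304 + 47961 + 25600]
d = √75865
d ≈ 275.44


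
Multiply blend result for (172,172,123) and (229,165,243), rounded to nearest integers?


Multiply: C = A×B/255, rounded to nearest integer
R: 172×229/255 = 39388/255 ≈ 154.463 → 154
G: 172×165/255 = 28380/255 ≈ 111.294 → 111
B: 123×243/255 = 29889/255 ≈ 117.212 → 117
= RGB(154, 111, 117)


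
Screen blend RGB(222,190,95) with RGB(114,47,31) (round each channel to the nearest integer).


Screen: C = 255 - (255-A)×(255-B)/255, rounded to nearest integer
R: 255 - (255-222)×(255-114)/255 = 255 - 4653/255 ≈ 255 - 18.247 = 236.753 → 237
G: 255 - (255-190)×(255-47)/255 = 255 - 13520/255 ≈ 255 - 53.020 = 201.980 → 202
B: 255 - (255-95)×(255-31)/255 = 255 - 35840/255 ≈ 255 - 140.549 = 114.451 → 114
= RGB(237, 202, 114)


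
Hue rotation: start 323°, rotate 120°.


New hue = (H + rotation) mod 360
New hue = (323 + 120) mod 360
= 443 mod 360
= 83°


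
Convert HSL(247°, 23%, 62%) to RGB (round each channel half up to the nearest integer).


H=247°, S=0.23, L=0.62
C = (1-|2L-1|)×S = (1-|0.24|)×0.23 = 0.1748
H' = H/60 = 247/60 ≈ 4.1167; X = C×(1-|H' mod 2 - 1|) ≈ 0.0204
m = L - C/2 = 0.62 - 0.0874 = 0.5326
Sector ⌊H'⌋ = 4 → (R',G',B') = (≈0.0204, 0.0, 0.1748)
RGB = ((R'+m)×255, (G'+m)×255, (B'+m)×255) = (141.0133, 135.813, 180.387)
Round half up → RGB(141, 136, 180)


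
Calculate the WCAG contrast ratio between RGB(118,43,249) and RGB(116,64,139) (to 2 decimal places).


Linearize each sRGB channel c=v/255: c/12.92 if c ≤ 0.04045 else ((c+0.055)/1.055)^2.4
L = 0.2126×R_lin + 0.7152×G_lin + 0.0722×B_lin
Color 1 (118,43,249):
  R=118: 118/255≈0.4627 > 0.04045 → ((0.4627+0.055)/1.055)^2.4 ≈ 0.18116
  G=43: 43/255≈0.1686 > 0.04045 → ((0.1686+0.055)/1.055)^2.4 ≈ 0.02416
  B=249: 249/255≈0.9765 > 0.04045 → ((0.9765+0.055)/1.055)^2.4 ≈ 0.94731
  L1 = 0.2126×0.18116 + 0.7152×0.02416 + 0.0722×0.94731 ≈ 0.12419
Color 2 (116,64,139):
  R=116: 116/255≈0.4549 > 0.04045 → ((0.4549+0.055)/1.055)^2.4 ≈ 0.17465
  G=64: 64/255≈0.2510 > 0.04045 → ((0.2510+0.055)/1.055)^2.4 ≈ 0.05127
  B=139: 139/255≈0.5451 > 0.04045 → ((0.5451+0.055)/1.055)^2.4 ≈ 0.25818
  L2 = 0.2126×0.17465 + 0.7152×0.05127 + 0.0722×0.25818 ≈ 0.09244
Lighter = 0.12419, Darker = 0.09244
Ratio = (L_lighter + 0.05) / (L_darker + 0.05)
Ratio = (0.12419 + 0.05) / (0.09244 + 0.05) = 0.17419 / 0.14244 ≈ 1.2229
Ratio ≈ 1.22:1


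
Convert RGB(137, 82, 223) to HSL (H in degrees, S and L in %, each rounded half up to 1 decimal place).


Normalize: R'=137/255≈0.5373, G'=82/255≈0.3216, B'=223/255≈0.8745
Max=223/255, Min=82/255, Δ=Max-Min=141/255
L = (Max+Min)/2 = (223+82)/510 = 305/510 = 0.59803… → L = 59.8%
L > 0.5 → S = Δ/(2-Max-Min) = 141/(510-223-82) = 141/205 = 0.68780… → S = 68.8%
(the 1/255 factors cancel in S and H, so raw channel differences can be used)
Max is B' → H = 60 × ((R-G)/Δ + 4) = 60 × ((137-82)/141 + 4)
  55/141 + 4 = 0.3900… + 4 = 4.3900…
  H = 60 × 4.3900… = 263.404…° → H = 263.4°
= HSL(263.4°, 68.8%, 59.8%)


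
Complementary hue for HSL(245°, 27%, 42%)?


Complement = opposite side of color wheel = hue + 180°
H' = (245 + 180) mod 360 = 65°
S and L unchanged.
= HSL(65°, 27%, 42%)


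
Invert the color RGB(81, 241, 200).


Invert: (255-R, 255-G, 255-B)
R: 255-81 = 174
G: 255-241 = 14
B: 255-200 = 55
= RGB(174, 14, 55)


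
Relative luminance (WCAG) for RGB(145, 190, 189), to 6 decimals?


Linearize each channel (sRGB transfer function): c = v/255; c_lin = c/12.92 if c ≤ 0.04045, else ((c+0.055)/1.055)^2.4
  R: 145/255 ≈ 0.568627 > 0.04045 → ((0.568627+0.055)/1.055)^2.4 ≈ 0.283149
  G: 190/255 ≈ 0.745098 > 0.04045 → ((0.745098+0.055)/1.055)^2.4 ≈ 0.514918
  B: 189/255 ≈ 0.741176 > 0.04045 → ((0.741176+0.055)/1.055)^2.4 ≈ 0.508881
R_lin = 0.283149, G_lin = 0.514918, B_lin = 0.508881
L = 0.2126×R + 0.7152×G + 0.0722×B
L = 0.2126×0.283149 + 0.7152×0.514918 + 0.0722×0.508881
L ≈ 0.465208


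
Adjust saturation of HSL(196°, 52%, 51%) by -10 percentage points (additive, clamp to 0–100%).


Original S = 52%
Adjustment = -10 percentage points
New S = 52 + (-10) = 42
Clamp to [0, 100] → 42
= HSL(196°, 42%, 51%)


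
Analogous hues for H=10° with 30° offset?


Base hue: 10°
Left analog: (10 - 30) mod 360 = 340°
Right analog: (10 + 30) mod 360 = 40°
Analogous hues = 340° and 40°


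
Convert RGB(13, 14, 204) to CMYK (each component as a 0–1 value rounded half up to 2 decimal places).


R'=13/255≈0.0510, G'=14/255≈0.0549, B'=204/255≈0.8000
K = 1 - max(R',G',B') = 1 - 204/255 = 51/255 = 0.2 → 0.20
(1-R'-K)/(1-K) simplifies to (max-R)/max with max = 204:
C = (204-13)/204 = 191/204 = 0.93627… → 0.94
M = (204-14)/204 = 190/204 = 0.93137… → 0.93
Y = (204-204)/204 = 0/204 = 0 → 0.00
= CMYK(0.94, 0.93, 0.00, 0.20)


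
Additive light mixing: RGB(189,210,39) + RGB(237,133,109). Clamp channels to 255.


Additive: each channel = min(255, C₁+C₂)
R: 189+237 = 426 → 255
G: 210+133 = 343 → 255
B: 39+109 = 148 → 148
= RGB(255, 255, 148)


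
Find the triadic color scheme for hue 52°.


Triadic: equally spaced at 120° intervals
H1 = 52°
H2 = (52 + 120) mod 360 = 172°
H3 = (52 + 240) mod 360 = 292°
Triadic = 52°, 172°, 292°


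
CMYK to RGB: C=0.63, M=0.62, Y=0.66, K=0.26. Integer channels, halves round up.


R = 255 × (1-C) × (1-K) = 255 × 0.37 × 0.74 = 69.819 → 70
G = 255 × (1-M) × (1-K) = 255 × 0.38 × 0.74 = 71.706 → 72
B = 255 × (1-Y) × (1-K) = 255 × 0.34 × 0.74 = 64.158 → 64
= RGB(70, 72, 64)


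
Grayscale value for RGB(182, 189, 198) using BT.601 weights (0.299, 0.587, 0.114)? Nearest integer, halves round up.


Gray = 0.299×R + 0.587×G + 0.114×B
Gray = 0.299×182 + 0.587×189 + 0.114×198
Gray = 54.418 + 110.943 + 22.572
Gray = 187.933 → round half up → 188
Gray = 188


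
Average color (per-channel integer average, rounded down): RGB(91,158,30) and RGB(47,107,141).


Midpoint: each channel = ⌊(C₁+C₂)/2⌋
R: ⌊(91+47)/2⌋ = 69
G: ⌊(158+107)/2⌋ = 132
B: ⌊(30+141)/2⌋ = 85
= RGB(69, 132, 85)


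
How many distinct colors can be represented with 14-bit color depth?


Colors = 2^bits = 2^14
= 16,384 colors


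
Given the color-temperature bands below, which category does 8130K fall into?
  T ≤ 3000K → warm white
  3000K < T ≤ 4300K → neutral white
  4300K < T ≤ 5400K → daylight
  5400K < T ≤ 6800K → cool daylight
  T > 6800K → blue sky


Temperature: 8130K
8130K > 6800K → blue sky
Classification: blue sky


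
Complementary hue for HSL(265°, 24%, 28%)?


Complement = opposite side of color wheel = hue + 180°
H' = (265 + 180) mod 360 = 85°
S and L unchanged.
= HSL(85°, 24%, 28%)


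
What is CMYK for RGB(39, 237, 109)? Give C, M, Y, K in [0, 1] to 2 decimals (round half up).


R'=39/255≈0.1529, G'=237/255≈0.9294, B'=109/255≈0.4275
K = 1 - max(R',G',B') = 1 - 237/255 = 18/255 = 0.07058… → 0.07
(1-R'-K)/(1-K) simplifies to (max-R)/max with max = 237:
C = (237-39)/237 = 198/237 = 0.83544… → 0.84
M = (237-237)/237 = 0/237 = 0 → 0.00
Y = (237-109)/237 = 128/237 = 0.54008… → 0.54
= CMYK(0.84, 0.00, 0.54, 0.07)


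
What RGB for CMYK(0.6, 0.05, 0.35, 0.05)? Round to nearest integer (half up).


R = 255 × (1-C) × (1-K) = 255 × 0.40 × 0.95 = 96.9 → 97
G = 255 × (1-M) × (1-K) = 255 × 0.95 × 0.95 = 230.1375 → 230
B = 255 × (1-Y) × (1-K) = 255 × 0.65 × 0.95 = 157.4625 → 157
= RGB(97, 230, 157)


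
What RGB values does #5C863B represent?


5C → 92 (R)
86 → 134 (G)
3B → 59 (B)
= RGB(92, 134, 59)


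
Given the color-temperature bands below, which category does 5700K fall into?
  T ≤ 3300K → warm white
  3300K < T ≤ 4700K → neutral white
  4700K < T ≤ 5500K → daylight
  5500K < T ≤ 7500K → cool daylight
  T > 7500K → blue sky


Temperature: 5700K
5500K < 5700K ≤ 7500K → cool daylight
Classification: cool daylight


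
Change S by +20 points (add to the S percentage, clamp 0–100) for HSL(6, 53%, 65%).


Original S = 53%
Adjustment = +20 percentage points
New S = 53 + (20) = 73
Clamp to [0, 100] → 73
= HSL(6°, 73%, 65%)


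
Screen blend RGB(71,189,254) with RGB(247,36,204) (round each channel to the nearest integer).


Screen: C = 255 - (255-A)×(255-B)/255, rounded to nearest integer
R: 255 - (255-71)×(255-247)/255 = 255 - 1472/255 ≈ 255 - 5.773 = 249.227 → 249
G: 255 - (255-189)×(255-36)/255 = 255 - 14454/255 ≈ 255 - 56.682 = 198.318 → 198
B: 255 - (255-254)×(255-204)/255 = 255 - 51/255 ≈ 255 - 0.200 = 254.800 → 255
= RGB(249, 198, 255)


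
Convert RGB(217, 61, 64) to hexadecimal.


R = 217 → D9 (hex)
G = 61 → 3D (hex)
B = 64 → 40 (hex)
Hex = #D93D40


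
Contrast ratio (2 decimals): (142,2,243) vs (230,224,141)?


Linearize each sRGB channel c=v/255: c/12.92 if c ≤ 0.04045 else ((c+0.055)/1.055)^2.4
L = 0.2126×R_lin + 0.7152×G_lin + 0.0722×B_lin
Color 1 (142,2,243):
  R=142: 142/255≈0.5569 > 0.04045 → ((0.5569+0.055)/1.055)^2.4 ≈ 0.27050
  G=2: 2/255≈0.0078 ≤ 0.04045 → 0.0078/12.92 ≈ 0.00061
  B=243: 243/255≈0.9529 > 0.04045 → ((0.9529+0.055)/1.055)^2.4 ≈ 0.89627
  L1 = 0.2126×0.27050 + 0.7152×0.00061 + 0.0722×0.89627 ≈ 0.12265
Color 2 (230,224,141):
  R=230: 230/255≈0.9020 > 0.04045 → ((0.9020+0.055)/1.055)^2.4 ≈ 0.79130
  G=224: 224/255≈0.8784 > 0.04045 → ((0.8784+0.055)/1.055)^2.4 ≈ 0.74540
  B=141: 141/255≈0.5529 > 0.04045 → ((0.5529+0.055)/1.055)^2.4 ≈ 0.26636
  L2 = 0.2126×0.79130 + 0.7152×0.74540 + 0.0722×0.26636 ≈ 0.72057
Lighter = 0.72057, Darker = 0.12265
Ratio = (L_lighter + 0.05) / (L_darker + 0.05)
Ratio = (0.72057 + 0.05) / (0.12265 + 0.05) = 0.77057 / 0.17265 ≈ 4.4631
Ratio ≈ 4.46:1


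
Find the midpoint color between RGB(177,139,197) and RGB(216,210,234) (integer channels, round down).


Midpoint: each channel = ⌊(C₁+C₂)/2⌋
R: ⌊(177+216)/2⌋ = 196
G: ⌊(139+210)/2⌋ = 174
B: ⌊(197+234)/2⌋ = 215
= RGB(196, 174, 215)


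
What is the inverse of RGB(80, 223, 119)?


Invert: (255-R, 255-G, 255-B)
R: 255-80 = 175
G: 255-223 = 32
B: 255-119 = 136
= RGB(175, 32, 136)


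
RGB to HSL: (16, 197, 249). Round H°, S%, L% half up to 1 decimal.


Normalize: R'=16/255≈0.0627, G'=197/255≈0.7725, B'=249/255≈0.9765
Max=249/255, Min=16/255, Δ=Max-Min=233/255
L = (Max+Min)/2 = (249+16)/510 = 265/510 = 0.51960… → L = 52.0%
L > 0.5 → S = Δ/(2-Max-Min) = 233/(510-249-16) = 233/245 = 0.95102… → S = 95.1%
(the 1/255 factors cancel in S and H, so raw channel differences can be used)
Max is B' → H = 60 × ((R-G)/Δ + 4) = 60 × ((16-197)/233 + 4)
  -181/233 + 4 = -0.7768… + 4 = 3.2231…
  H = 60 × 3.2231… = 193.390…° → H = 193.4°
= HSL(193.4°, 95.1%, 52.0%)


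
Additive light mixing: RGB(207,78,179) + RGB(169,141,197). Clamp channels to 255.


Additive: each channel = min(255, C₁+C₂)
R: 207+169 = 376 → 255
G: 78+141 = 219 → 219
B: 179+197 = 376 → 255
= RGB(255, 219, 255)


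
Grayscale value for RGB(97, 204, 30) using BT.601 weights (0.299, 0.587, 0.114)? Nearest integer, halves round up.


Gray = 0.299×R + 0.587×G + 0.114×B
Gray = 0.299×97 + 0.587×204 + 0.114×30
Gray = 29.003 + 119.748 + 3.420
Gray = 152.171 → round half up → 152
Gray = 152


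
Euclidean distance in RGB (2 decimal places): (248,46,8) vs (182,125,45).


d = √[(R₁-R₂)² + (G₁-G₂)² + (B₁-B₂)²]
d = √[(248-182)² + (46-125)² + (8-45)²]
d = √[4356 + 6241 + 1369]
d = √11966
d ≈ 109.39


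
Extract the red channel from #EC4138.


Color: #EC4138
R = EC = 236
G = 41 = 65
B = 38 = 56
Red = 236


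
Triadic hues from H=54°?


Triadic: equally spaced at 120° intervals
H1 = 54°
H2 = (54 + 120) mod 360 = 174°
H3 = (54 + 240) mod 360 = 294°
Triadic = 54°, 174°, 294°


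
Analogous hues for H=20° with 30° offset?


Base hue: 20°
Left analog: (20 - 30) mod 360 = 350°
Right analog: (20 + 30) mod 360 = 50°
Analogous hues = 350° and 50°


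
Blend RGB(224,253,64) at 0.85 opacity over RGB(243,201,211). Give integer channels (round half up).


C = α×F + (1-α)×B, with 1-α = 0.15
R: 0.85×224 + 0.15×243 = 190.40 + 36.45 = 226.85 → 227
G: 0.85×253 + 0.15×201 = 215.05 + 30.15 = 245.20 → 245
B: 0.85×64 + 0.15×211 = 54.40 + 31.65 = 86.05 → 86
= RGB(227, 245, 86)


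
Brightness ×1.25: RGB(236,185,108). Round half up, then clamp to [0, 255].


Multiply each channel by 1.25, round half up, clamp to [0, 255]
R: 236×1.25 = 295 → clamp → 255
G: 185×1.25 = 231.25 → round → 231
B: 108×1.25 = 135
= RGB(255, 231, 135)


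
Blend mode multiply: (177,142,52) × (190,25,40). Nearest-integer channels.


Multiply: C = A×B/255, rounded to nearest integer
R: 177×190/255 = 33630/255 ≈ 131.882 → 132
G: 142×25/255 = 3550/255 ≈ 13.922 → 14
B: 52×40/255 = 2080/255 ≈ 8.157 → 8
= RGB(132, 14, 8)


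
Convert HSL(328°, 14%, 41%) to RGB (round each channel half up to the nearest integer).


H=328°, S=0.14, L=0.41
C = (1-|2L-1|)×S = (1-|-0.18|)×0.14 = 0.1148
H' = H/60 = 328/60 ≈ 5.4667; X = C×(1-|H' mod 2 - 1|) ≈ 0.0612
m = L - C/2 = 0.41 - 0.0574 = 0.3526
Sector ⌊H'⌋ = 5 → (R',G',B') = (0.1148, 0.0, ≈0.0612)
RGB = ((R'+m)×255, (G'+m)×255, (B'+m)×255) = (119.187, 89.913, 105.5258)
Round half up → RGB(119, 90, 106)


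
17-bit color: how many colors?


Colors = 2^bits = 2^17
= 131,072 colors


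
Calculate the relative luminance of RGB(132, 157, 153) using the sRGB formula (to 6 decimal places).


Linearize each channel (sRGB transfer function): c = v/255; c_lin = c/12.92 if c ≤ 0.04045, else ((c+0.055)/1.055)^2.4
  R: 132/255 ≈ 0.517647 > 0.04045 → ((0.517647+0.055)/1.055)^2.4 ≈ 0.230740
  G: 157/255 ≈ 0.615686 > 0.04045 → ((0.615686+0.055)/1.055)^2.4 ≈ 0.337164
  B: 153/255 ≈ 0.600000 > 0.04045 → ((0.600000+0.055)/1.055)^2.4 ≈ 0.318547
R_lin = 0.230740, G_lin = 0.337164, B_lin = 0.318547
L = 0.2126×R + 0.7152×G + 0.0722×B
L = 0.2126×0.230740 + 0.7152×0.337164 + 0.0722×0.318547
L ≈ 0.313194


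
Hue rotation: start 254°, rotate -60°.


New hue = (H + rotation) mod 360
New hue = (254 -60) mod 360
= 194 mod 360
= 194°


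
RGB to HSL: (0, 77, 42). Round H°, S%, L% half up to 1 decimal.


Normalize: R'=0/255≈0.0000, G'=77/255≈0.3020, B'=42/255≈0.1647
Max=77/255, Min=0/255, Δ=Max-Min=77/255
L = (Max+Min)/2 = (77+0)/510 = 77/510 = 0.15098… → L = 15.1%
L ≤ 0.5 → S = Δ/(Max+Min) = 77/(77+0) = 77/77 = 1 → S = 100.0%
(the 1/255 factors cancel in S and H, so raw channel differences can be used)
Max is G' → H = 60 × ((B-R)/Δ + 2) = 60 × ((42-0)/77 + 2)
  42/77 + 2 = 0.5454… + 2 = 2.5454…
  H = 60 × 2.5454… = 152.727…° → H = 152.7°
= HSL(152.7°, 100.0%, 15.1%)


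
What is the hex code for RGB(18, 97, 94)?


R = 18 → 12 (hex)
G = 97 → 61 (hex)
B = 94 → 5E (hex)
Hex = #12615E
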